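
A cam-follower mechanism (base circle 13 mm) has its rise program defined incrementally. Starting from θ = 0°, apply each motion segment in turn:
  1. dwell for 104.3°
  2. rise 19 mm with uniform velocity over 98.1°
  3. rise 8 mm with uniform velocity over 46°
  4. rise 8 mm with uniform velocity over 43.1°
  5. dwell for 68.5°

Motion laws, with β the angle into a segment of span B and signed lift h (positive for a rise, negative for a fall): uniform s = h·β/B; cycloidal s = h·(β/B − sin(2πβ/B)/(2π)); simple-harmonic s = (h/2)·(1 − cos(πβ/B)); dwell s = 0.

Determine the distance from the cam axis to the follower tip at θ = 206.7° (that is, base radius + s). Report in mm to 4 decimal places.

seg 1 [0°–104.3°] dwell: s stays 0.0000
seg 2 [104.3°–202.4°] uniform, h=19: full span → s += 19 → s = 19.0000
seg 3 [202.4°–248.4°] uniform, h=8: θ=206.7° here. β=4.3, B=46. 8·4.3/46 = 0.7478 → s = 19.7478
radial distance = base radius + s = 13 + 19.7478 = 32.7478

32.7478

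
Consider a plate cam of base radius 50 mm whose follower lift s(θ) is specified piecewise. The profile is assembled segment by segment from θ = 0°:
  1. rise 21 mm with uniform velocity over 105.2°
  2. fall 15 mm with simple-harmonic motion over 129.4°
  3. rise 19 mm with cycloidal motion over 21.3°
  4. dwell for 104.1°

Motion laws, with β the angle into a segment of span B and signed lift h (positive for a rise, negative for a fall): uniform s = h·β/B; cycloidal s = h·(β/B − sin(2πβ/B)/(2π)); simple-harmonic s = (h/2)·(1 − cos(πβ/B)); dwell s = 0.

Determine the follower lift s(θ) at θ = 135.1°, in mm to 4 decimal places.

seg 1 [0°–105.2°] uniform, h=21: full span → s += 21 → s = 21.0000
seg 2 [105.2°–234.6°] simple-harmonic, h=-15: θ=135.1° here. β=29.9, B=129.4. -15/2·(1 − cos(π·0.2311)) = -1.8908 → s = 19.1092

19.1092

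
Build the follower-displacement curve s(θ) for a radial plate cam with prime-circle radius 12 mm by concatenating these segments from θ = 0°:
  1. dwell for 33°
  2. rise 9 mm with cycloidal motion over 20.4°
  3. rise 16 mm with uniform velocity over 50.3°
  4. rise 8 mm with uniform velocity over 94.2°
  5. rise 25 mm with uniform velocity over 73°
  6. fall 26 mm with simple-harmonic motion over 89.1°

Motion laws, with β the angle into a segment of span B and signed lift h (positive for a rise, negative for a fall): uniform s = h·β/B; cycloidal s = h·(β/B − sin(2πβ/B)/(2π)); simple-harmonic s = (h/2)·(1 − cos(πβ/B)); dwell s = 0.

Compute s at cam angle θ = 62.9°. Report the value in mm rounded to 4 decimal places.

seg 1 [0°–33°] dwell: s stays 0.0000
seg 2 [33°–53.4°] cycloidal, h=9: full span → s += 9 → s = 9.0000
seg 3 [53.4°–103.7°] uniform, h=16: θ=62.9° here. β=9.5, B=50.3. 16·9.5/50.3 = 3.0219 → s = 12.0219

12.0219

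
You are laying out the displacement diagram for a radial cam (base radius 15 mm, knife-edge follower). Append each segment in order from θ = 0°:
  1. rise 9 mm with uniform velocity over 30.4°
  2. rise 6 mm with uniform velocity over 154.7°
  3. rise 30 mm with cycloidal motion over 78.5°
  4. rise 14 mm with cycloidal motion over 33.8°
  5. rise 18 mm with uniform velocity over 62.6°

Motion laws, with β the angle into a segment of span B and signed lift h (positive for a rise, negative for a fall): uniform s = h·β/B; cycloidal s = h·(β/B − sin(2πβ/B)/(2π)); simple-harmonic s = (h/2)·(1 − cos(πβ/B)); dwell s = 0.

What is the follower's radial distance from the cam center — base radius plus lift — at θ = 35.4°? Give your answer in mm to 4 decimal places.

seg 1 [0°–30.4°] uniform, h=9: full span → s += 9 → s = 9.0000
seg 2 [30.4°–185.1°] uniform, h=6: θ=35.4° here. β=5, B=154.7. 6·5/154.7 = 0.1939 → s = 9.1939
radial distance = base radius + s = 15 + 9.1939 = 24.1939

24.1939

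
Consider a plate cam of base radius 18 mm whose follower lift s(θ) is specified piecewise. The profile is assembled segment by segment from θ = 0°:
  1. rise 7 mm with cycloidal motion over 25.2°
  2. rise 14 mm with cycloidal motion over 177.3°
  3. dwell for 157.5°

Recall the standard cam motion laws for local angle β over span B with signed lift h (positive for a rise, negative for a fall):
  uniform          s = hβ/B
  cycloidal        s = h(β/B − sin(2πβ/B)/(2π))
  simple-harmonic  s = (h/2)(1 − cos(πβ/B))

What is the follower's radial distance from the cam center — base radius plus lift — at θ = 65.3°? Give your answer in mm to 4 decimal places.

seg 1 [0°–25.2°] cycloidal, h=7: full span → s += 7 → s = 7.0000
seg 2 [25.2°–202.5°] cycloidal, h=14: θ=65.3° here. β=40.1, B=177.3. 14·(0.2262 − sin(2π·0.2262)/(2π)) = 0.9631 → s = 7.9631
radial distance = base radius + s = 18 + 7.9631 = 25.9631

25.9631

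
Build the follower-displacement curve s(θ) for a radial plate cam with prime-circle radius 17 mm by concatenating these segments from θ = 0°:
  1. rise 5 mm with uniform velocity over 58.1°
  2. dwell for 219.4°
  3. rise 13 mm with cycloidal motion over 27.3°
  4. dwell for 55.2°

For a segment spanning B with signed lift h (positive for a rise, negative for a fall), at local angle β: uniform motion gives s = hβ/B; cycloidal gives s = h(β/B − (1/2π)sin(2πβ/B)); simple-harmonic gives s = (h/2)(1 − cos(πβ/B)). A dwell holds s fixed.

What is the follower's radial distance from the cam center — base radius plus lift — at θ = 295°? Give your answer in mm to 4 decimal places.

seg 1 [0°–58.1°] uniform, h=5: full span → s += 5 → s = 5.0000
seg 2 [58.1°–277.5°] dwell: s stays 5.0000
seg 3 [277.5°–304.8°] cycloidal, h=13: θ=295° here. β=17.5, B=27.3. 13·(0.6410 − sin(2π·0.6410)/(2π)) = 9.9360 → s = 14.9360
radial distance = base radius + s = 17 + 14.9360 = 31.9360

31.9360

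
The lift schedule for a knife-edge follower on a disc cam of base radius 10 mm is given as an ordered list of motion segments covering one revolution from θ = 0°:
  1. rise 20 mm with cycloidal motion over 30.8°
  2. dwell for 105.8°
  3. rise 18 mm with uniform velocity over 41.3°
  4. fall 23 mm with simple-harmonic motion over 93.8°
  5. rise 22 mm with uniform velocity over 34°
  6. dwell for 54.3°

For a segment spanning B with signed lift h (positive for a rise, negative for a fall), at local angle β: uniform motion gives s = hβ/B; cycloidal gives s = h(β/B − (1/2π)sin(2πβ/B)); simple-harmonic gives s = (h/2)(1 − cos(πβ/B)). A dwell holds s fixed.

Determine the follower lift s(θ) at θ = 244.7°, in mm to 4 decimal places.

seg 1 [0°–30.8°] cycloidal, h=20: full span → s += 20 → s = 20.0000
seg 2 [30.8°–136.6°] dwell: s stays 20.0000
seg 3 [136.6°–177.9°] uniform, h=18: full span → s += 18 → s = 38.0000
seg 4 [177.9°–271.7°] simple-harmonic, h=-23: θ=244.7° here. β=66.8, B=93.8. -23/2·(1 − cos(π·0.7122)) = -18.6097 → s = 19.3903

19.3903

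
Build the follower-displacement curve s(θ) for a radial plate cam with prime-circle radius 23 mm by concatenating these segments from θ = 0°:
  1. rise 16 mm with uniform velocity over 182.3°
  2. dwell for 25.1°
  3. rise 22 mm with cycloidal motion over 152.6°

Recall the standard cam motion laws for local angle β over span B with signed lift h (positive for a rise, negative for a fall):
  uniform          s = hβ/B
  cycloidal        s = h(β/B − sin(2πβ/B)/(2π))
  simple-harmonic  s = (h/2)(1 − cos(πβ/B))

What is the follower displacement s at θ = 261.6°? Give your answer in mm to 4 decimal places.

seg 1 [0°–182.3°] uniform, h=16: full span → s += 16 → s = 16.0000
seg 2 [182.3°–207.4°] dwell: s stays 16.0000
seg 3 [207.4°–360°] cycloidal, h=22: θ=261.6° here. β=54.2, B=152.6. 22·(0.3552 − sin(2π·0.3552)/(2π)) = 5.0496 → s = 21.0496

21.0496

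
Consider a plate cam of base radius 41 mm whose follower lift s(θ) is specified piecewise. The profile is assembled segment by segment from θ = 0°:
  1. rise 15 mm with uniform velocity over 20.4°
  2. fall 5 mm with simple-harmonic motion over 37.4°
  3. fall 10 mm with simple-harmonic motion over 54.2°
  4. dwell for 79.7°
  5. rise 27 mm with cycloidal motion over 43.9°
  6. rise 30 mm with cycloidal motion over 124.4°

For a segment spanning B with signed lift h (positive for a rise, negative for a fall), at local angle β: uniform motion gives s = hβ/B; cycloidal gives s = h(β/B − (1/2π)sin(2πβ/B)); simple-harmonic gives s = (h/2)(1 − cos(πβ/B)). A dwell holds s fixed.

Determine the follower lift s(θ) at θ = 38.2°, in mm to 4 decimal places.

seg 1 [0°–20.4°] uniform, h=15: full span → s += 15 → s = 15.0000
seg 2 [20.4°–57.8°] simple-harmonic, h=-5: θ=38.2° here. β=17.8, B=37.4. -5/2·(1 − cos(π·0.4759)) = -2.3112 → s = 12.6888

12.6888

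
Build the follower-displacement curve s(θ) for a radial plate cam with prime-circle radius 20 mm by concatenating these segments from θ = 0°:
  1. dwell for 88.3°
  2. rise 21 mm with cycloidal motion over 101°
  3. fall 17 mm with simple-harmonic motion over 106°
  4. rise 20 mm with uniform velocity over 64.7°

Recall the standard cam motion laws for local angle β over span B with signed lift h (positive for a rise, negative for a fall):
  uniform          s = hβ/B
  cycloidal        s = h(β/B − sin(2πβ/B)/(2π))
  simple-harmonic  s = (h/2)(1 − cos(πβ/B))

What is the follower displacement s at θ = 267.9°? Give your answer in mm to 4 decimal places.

seg 1 [0°–88.3°] dwell: s stays 0.0000
seg 2 [88.3°–189.3°] cycloidal, h=21: full span → s += 21 → s = 21.0000
seg 3 [189.3°–295.3°] simple-harmonic, h=-17: θ=267.9° here. β=78.6, B=106. -17/2·(1 − cos(π·0.7415)) = -14.3480 → s = 6.6520

6.6520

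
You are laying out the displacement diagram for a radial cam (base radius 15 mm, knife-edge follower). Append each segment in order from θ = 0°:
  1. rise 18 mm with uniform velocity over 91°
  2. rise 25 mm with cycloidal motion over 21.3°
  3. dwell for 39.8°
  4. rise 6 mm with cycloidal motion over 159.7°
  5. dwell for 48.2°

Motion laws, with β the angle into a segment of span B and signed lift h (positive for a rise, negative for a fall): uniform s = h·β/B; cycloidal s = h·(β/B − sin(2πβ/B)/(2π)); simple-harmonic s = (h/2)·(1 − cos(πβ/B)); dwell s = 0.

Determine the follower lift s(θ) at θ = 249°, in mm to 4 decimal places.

seg 1 [0°–91°] uniform, h=18: full span → s += 18 → s = 18.0000
seg 2 [91°–112.3°] cycloidal, h=25: full span → s += 25 → s = 43.0000
seg 3 [112.3°–152.1°] dwell: s stays 43.0000
seg 4 [152.1°–311.8°] cycloidal, h=6: θ=249° here. β=96.9, B=159.7. 6·(0.6068 − sin(2π·0.6068)/(2π)) = 4.2342 → s = 47.2342

47.2342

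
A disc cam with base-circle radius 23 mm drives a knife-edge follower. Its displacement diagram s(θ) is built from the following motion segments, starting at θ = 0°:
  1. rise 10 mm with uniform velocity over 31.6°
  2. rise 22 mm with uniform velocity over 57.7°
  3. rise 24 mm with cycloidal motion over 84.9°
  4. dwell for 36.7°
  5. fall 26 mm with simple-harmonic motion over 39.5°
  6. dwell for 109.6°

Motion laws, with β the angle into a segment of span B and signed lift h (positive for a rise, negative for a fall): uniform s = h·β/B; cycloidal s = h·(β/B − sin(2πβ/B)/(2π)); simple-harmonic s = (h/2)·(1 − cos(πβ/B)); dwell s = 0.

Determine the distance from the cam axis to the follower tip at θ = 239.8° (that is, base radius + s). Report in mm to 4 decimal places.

seg 1 [0°–31.6°] uniform, h=10: full span → s += 10 → s = 10.0000
seg 2 [31.6°–89.3°] uniform, h=22: full span → s += 22 → s = 32.0000
seg 3 [89.3°–174.2°] cycloidal, h=24: full span → s += 24 → s = 56.0000
seg 4 [174.2°–210.9°] dwell: s stays 56.0000
seg 5 [210.9°–250.4°] simple-harmonic, h=-26: θ=239.8° here. β=28.9, B=39.5. -26/2·(1 − cos(π·0.7316)) = -21.6474 → s = 34.3526
radial distance = base radius + s = 23 + 34.3526 = 57.3526

57.3526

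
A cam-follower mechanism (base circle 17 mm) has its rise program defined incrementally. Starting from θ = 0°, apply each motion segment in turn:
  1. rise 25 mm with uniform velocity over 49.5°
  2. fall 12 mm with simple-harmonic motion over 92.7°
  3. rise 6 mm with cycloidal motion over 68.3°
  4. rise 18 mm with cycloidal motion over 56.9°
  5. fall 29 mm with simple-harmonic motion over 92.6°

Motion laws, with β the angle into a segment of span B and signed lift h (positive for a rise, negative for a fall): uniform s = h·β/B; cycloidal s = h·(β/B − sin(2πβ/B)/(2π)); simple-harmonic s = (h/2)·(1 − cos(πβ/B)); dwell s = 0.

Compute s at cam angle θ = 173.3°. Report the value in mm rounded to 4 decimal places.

seg 1 [0°–49.5°] uniform, h=25: full span → s += 25 → s = 25.0000
seg 2 [49.5°–142.2°] simple-harmonic, h=-12: full span → s += -12 → s = 13.0000
seg 3 [142.2°–210.5°] cycloidal, h=6: θ=173.3° here. β=31.1, B=68.3. 6·(0.4553 − sin(2π·0.4553)/(2π)) = 2.4676 → s = 15.4676

15.4676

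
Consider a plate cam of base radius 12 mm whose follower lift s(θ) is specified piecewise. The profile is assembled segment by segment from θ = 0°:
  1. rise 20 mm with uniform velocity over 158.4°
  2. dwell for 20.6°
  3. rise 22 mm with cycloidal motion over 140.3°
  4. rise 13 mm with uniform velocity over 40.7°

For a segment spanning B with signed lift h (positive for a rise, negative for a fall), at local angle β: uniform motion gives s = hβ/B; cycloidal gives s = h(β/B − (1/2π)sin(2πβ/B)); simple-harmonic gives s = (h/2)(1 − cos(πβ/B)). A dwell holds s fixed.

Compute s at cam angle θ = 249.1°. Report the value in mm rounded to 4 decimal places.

seg 1 [0°–158.4°] uniform, h=20: full span → s += 20 → s = 20.0000
seg 2 [158.4°–179°] dwell: s stays 20.0000
seg 3 [179°–319.3°] cycloidal, h=22: θ=249.1° here. β=70.1, B=140.3. 22·(0.4996 − sin(2π·0.4996)/(2π)) = 10.9843 → s = 30.9843

30.9843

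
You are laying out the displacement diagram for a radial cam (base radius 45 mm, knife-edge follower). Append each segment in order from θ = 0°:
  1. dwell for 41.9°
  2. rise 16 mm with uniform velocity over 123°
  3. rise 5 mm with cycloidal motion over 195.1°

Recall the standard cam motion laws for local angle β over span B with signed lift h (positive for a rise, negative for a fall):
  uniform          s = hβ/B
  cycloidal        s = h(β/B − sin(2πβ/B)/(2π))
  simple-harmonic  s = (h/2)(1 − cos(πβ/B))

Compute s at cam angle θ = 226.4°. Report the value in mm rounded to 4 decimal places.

seg 1 [0°–41.9°] dwell: s stays 0.0000
seg 2 [41.9°–164.9°] uniform, h=16: full span → s += 16 → s = 16.0000
seg 3 [164.9°–360°] cycloidal, h=5: θ=226.4° here. β=61.5, B=195.1. 5·(0.3152 − sin(2π·0.3152)/(2π)) = 0.8462 → s = 16.8462

16.8462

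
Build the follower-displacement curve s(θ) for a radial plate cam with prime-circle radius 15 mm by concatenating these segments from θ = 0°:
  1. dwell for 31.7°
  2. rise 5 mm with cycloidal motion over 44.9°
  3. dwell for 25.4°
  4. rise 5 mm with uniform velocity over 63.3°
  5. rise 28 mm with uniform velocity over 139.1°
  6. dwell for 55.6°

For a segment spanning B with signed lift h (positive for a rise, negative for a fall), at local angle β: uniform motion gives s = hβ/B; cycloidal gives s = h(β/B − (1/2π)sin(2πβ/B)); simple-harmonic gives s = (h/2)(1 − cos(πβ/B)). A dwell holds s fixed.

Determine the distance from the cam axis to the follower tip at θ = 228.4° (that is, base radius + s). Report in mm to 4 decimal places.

seg 1 [0°–31.7°] dwell: s stays 0.0000
seg 2 [31.7°–76.6°] cycloidal, h=5: full span → s += 5 → s = 5.0000
seg 3 [76.6°–102°] dwell: s stays 5.0000
seg 4 [102°–165.3°] uniform, h=5: full span → s += 5 → s = 10.0000
seg 5 [165.3°–304.4°] uniform, h=28: θ=228.4° here. β=63.1, B=139.1. 28·63.1/139.1 = 12.7017 → s = 22.7017
radial distance = base radius + s = 15 + 22.7017 = 37.7017

37.7017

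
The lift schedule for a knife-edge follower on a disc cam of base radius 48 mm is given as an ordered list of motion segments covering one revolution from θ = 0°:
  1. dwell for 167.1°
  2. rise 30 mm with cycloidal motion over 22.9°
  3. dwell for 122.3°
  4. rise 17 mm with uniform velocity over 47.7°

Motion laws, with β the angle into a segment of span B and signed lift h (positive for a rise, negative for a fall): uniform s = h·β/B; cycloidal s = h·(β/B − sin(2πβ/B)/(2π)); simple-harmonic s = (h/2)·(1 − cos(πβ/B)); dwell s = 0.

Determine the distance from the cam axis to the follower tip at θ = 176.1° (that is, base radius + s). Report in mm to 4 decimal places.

seg 1 [0°–167.1°] dwell: s stays 0.0000
seg 2 [167.1°–190°] cycloidal, h=30: θ=176.1° here. β=9, B=22.9. 30·(0.3930 − sin(2π·0.3930)/(2π)) = 8.8171 → s = 8.8171
radial distance = base radius + s = 48 + 8.8171 = 56.8171

56.8171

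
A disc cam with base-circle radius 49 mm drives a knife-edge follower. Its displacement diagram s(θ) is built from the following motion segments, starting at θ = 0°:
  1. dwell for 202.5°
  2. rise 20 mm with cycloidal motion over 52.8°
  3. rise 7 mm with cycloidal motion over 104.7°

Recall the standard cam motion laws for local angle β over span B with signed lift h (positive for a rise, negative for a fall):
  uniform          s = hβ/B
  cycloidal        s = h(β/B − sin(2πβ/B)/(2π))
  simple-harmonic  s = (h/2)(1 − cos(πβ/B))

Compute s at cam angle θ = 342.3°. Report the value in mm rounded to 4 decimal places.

seg 1 [0°–202.5°] dwell: s stays 0.0000
seg 2 [202.5°–255.3°] cycloidal, h=20: full span → s += 20 → s = 20.0000
seg 3 [255.3°–360°] cycloidal, h=7: θ=342.3° here. β=87, B=104.7. 7·(0.8309 − sin(2π·0.8309)/(2π)) = 6.7897 → s = 26.7897

26.7897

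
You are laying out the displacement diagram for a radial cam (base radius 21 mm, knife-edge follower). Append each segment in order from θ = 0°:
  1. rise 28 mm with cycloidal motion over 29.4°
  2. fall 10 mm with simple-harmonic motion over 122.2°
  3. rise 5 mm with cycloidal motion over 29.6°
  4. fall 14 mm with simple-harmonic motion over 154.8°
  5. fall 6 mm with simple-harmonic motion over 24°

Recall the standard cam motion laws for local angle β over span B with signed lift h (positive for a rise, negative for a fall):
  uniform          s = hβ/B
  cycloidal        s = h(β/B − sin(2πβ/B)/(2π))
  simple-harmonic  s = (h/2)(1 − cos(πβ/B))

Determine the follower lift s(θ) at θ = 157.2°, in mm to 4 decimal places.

seg 1 [0°–29.4°] cycloidal, h=28: full span → s += 28 → s = 28.0000
seg 2 [29.4°–151.6°] simple-harmonic, h=-10: full span → s += -10 → s = 18.0000
seg 3 [151.6°–181.2°] cycloidal, h=5: θ=157.2° here. β=5.6, B=29.6. 5·(0.1892 − sin(2π·0.1892)/(2π)) = 0.2076 → s = 18.2076

18.2076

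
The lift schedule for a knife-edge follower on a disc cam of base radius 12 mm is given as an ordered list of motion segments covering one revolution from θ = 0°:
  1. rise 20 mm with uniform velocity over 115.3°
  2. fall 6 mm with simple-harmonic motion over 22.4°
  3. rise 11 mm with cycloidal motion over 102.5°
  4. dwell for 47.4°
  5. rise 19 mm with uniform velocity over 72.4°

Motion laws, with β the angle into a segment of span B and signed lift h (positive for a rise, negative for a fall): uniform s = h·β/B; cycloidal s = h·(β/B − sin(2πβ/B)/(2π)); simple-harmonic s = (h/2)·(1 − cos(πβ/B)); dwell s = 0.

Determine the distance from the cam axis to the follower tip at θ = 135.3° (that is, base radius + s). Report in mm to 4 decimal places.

seg 1 [0°–115.3°] uniform, h=20: full span → s += 20 → s = 20.0000
seg 2 [115.3°–137.7°] simple-harmonic, h=-6: θ=135.3° here. β=20, B=22.4. -6/2·(1 − cos(π·0.8929)) = -5.8316 → s = 14.1684
radial distance = base radius + s = 12 + 14.1684 = 26.1684

26.1684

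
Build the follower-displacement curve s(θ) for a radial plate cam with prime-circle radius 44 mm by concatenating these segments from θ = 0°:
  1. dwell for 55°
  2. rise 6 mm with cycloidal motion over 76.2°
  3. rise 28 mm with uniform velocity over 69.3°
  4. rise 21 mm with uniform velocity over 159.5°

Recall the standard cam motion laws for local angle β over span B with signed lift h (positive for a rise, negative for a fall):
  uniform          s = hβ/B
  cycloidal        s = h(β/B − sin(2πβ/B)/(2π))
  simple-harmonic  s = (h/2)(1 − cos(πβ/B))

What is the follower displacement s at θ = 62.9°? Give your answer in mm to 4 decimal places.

seg 1 [0°–55°] dwell: s stays 0.0000
seg 2 [55°–131.2°] cycloidal, h=6: θ=62.9° here. β=7.9, B=76.2. 6·(0.1037 − sin(2π·0.1037)/(2π)) = 0.0431 → s = 0.0431

0.0431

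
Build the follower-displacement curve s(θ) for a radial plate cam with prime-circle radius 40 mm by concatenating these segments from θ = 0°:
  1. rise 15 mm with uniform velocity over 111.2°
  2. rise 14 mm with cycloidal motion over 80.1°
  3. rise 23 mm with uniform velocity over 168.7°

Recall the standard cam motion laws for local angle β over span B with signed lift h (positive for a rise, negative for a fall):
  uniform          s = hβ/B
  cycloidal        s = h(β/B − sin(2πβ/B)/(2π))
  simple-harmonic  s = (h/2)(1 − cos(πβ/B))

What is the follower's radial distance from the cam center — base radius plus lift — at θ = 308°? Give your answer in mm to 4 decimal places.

seg 1 [0°–111.2°] uniform, h=15: full span → s += 15 → s = 15.0000
seg 2 [111.2°–191.3°] cycloidal, h=14: full span → s += 14 → s = 29.0000
seg 3 [191.3°–360°] uniform, h=23: θ=308° here. β=116.7, B=168.7. 23·116.7/168.7 = 15.9105 → s = 44.9105
radial distance = base radius + s = 40 + 44.9105 = 84.9105

84.9105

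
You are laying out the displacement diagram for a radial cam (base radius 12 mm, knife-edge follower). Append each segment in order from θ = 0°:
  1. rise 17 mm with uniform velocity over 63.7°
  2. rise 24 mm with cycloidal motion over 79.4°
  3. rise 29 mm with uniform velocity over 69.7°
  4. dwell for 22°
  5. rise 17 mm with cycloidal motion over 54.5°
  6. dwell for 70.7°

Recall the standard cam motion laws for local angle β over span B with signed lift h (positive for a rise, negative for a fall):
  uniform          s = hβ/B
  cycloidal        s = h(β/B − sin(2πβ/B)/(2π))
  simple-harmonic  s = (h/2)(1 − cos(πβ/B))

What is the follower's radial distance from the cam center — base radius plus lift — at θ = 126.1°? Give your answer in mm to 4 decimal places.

seg 1 [0°–63.7°] uniform, h=17: full span → s += 17 → s = 17.0000
seg 2 [63.7°–143.1°] cycloidal, h=24: θ=126.1° here. β=62.4, B=79.4. 24·(0.7859 − sin(2π·0.7859)/(2π)) = 22.5844 → s = 39.5844
radial distance = base radius + s = 12 + 39.5844 = 51.5844

51.5844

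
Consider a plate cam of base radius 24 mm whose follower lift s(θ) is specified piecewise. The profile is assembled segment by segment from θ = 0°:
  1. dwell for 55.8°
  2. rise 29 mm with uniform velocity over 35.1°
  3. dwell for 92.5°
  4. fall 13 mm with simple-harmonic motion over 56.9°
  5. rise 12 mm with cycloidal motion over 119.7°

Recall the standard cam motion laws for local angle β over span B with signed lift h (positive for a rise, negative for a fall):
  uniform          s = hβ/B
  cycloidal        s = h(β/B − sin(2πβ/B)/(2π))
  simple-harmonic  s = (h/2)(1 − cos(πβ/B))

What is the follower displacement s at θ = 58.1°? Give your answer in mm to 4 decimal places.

seg 1 [0°–55.8°] dwell: s stays 0.0000
seg 2 [55.8°–90.9°] uniform, h=29: θ=58.1° here. β=2.3, B=35.1. 29·2.3/35.1 = 1.9003 → s = 1.9003

1.9003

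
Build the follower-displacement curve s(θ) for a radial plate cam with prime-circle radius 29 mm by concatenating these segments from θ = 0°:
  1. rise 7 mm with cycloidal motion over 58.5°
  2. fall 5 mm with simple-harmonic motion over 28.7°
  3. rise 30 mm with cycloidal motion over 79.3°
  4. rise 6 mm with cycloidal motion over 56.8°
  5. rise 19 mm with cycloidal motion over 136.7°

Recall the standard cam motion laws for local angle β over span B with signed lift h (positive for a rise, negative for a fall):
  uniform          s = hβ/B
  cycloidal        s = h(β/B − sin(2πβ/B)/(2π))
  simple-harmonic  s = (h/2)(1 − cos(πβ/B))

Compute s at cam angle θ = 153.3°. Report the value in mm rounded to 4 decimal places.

seg 1 [0°–58.5°] cycloidal, h=7: full span → s += 7 → s = 7.0000
seg 2 [58.5°–87.2°] simple-harmonic, h=-5: full span → s += -5 → s = 2.0000
seg 3 [87.2°–166.5°] cycloidal, h=30: θ=153.3° here. β=66.1, B=79.3. 30·(0.8335 − sin(2π·0.8335)/(2π)) = 29.1381 → s = 31.1381

31.1381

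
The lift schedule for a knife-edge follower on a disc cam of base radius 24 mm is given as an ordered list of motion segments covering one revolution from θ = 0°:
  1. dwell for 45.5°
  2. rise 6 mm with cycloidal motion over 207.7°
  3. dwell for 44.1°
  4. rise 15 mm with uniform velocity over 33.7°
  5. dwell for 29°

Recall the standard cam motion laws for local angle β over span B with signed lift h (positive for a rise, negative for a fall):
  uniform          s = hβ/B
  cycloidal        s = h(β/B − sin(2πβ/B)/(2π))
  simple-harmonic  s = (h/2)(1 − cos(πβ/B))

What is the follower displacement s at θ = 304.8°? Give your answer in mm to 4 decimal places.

seg 1 [0°–45.5°] dwell: s stays 0.0000
seg 2 [45.5°–253.2°] cycloidal, h=6: full span → s += 6 → s = 6.0000
seg 3 [253.2°–297.3°] dwell: s stays 6.0000
seg 4 [297.3°–331°] uniform, h=15: θ=304.8° here. β=7.5, B=33.7. 15·7.5/33.7 = 3.3383 → s = 9.3383

9.3383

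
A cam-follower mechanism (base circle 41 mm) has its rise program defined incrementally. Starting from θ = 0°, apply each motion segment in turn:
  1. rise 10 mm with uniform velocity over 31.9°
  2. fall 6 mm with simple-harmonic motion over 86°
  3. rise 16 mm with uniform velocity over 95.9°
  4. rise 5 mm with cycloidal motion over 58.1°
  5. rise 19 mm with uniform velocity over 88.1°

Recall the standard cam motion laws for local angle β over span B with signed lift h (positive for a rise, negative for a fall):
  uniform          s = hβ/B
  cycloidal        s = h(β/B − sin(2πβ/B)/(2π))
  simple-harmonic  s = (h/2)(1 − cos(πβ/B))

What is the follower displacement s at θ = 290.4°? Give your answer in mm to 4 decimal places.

seg 1 [0°–31.9°] uniform, h=10: full span → s += 10 → s = 10.0000
seg 2 [31.9°–117.9°] simple-harmonic, h=-6: full span → s += -6 → s = 4.0000
seg 3 [117.9°–213.8°] uniform, h=16: full span → s += 16 → s = 20.0000
seg 4 [213.8°–271.9°] cycloidal, h=5: full span → s += 5 → s = 25.0000
seg 5 [271.9°–360°] uniform, h=19: θ=290.4° here. β=18.5, B=88.1. 19·18.5/88.1 = 3.9898 → s = 28.9898

28.9898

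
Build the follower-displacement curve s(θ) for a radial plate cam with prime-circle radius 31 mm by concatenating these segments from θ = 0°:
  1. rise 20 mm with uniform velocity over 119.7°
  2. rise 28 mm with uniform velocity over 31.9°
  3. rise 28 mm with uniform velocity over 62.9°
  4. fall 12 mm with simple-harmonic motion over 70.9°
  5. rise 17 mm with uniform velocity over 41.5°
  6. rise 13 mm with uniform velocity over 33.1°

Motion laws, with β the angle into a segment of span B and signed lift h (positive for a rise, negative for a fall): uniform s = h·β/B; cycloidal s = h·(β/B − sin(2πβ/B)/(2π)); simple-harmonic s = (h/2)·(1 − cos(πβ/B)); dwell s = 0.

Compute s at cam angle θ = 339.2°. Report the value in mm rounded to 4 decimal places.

seg 1 [0°–119.7°] uniform, h=20: full span → s += 20 → s = 20.0000
seg 2 [119.7°–151.6°] uniform, h=28: full span → s += 28 → s = 48.0000
seg 3 [151.6°–214.5°] uniform, h=28: full span → s += 28 → s = 76.0000
seg 4 [214.5°–285.4°] simple-harmonic, h=-12: full span → s += -12 → s = 64.0000
seg 5 [285.4°–326.9°] uniform, h=17: full span → s += 17 → s = 81.0000
seg 6 [326.9°–360°] uniform, h=13: θ=339.2° here. β=12.3, B=33.1. 13·12.3/33.1 = 4.8308 → s = 85.8308

85.8308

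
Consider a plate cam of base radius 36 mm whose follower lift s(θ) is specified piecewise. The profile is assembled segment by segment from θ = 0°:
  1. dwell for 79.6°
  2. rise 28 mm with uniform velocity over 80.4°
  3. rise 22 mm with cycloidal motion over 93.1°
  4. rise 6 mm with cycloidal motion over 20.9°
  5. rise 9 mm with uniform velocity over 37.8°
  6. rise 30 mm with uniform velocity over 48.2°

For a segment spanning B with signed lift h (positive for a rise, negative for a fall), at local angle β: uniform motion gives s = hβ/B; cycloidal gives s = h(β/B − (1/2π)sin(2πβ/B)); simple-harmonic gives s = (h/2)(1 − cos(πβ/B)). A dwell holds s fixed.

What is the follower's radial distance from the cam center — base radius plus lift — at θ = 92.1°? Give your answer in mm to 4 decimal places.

seg 1 [0°–79.6°] dwell: s stays 0.0000
seg 2 [79.6°–160°] uniform, h=28: θ=92.1° here. β=12.5, B=80.4. 28·12.5/80.4 = 4.3532 → s = 4.3532
radial distance = base radius + s = 36 + 4.3532 = 40.3532

40.3532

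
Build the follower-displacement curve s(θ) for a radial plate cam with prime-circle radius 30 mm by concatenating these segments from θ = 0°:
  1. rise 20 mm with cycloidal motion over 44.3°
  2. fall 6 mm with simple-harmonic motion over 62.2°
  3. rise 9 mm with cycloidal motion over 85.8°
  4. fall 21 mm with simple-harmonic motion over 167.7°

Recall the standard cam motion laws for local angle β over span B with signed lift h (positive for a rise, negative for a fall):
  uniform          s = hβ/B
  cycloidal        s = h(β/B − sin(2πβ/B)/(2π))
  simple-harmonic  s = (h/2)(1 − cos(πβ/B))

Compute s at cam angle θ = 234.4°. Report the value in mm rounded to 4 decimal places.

seg 1 [0°–44.3°] cycloidal, h=20: full span → s += 20 → s = 20.0000
seg 2 [44.3°–106.5°] simple-harmonic, h=-6: full span → s += -6 → s = 14.0000
seg 3 [106.5°–192.3°] cycloidal, h=9: full span → s += 9 → s = 23.0000
seg 4 [192.3°–360°] simple-harmonic, h=-21: θ=234.4° here. β=42.1, B=167.7. -21/2·(1 − cos(π·0.2510)) = -3.0998 → s = 19.9002

19.9002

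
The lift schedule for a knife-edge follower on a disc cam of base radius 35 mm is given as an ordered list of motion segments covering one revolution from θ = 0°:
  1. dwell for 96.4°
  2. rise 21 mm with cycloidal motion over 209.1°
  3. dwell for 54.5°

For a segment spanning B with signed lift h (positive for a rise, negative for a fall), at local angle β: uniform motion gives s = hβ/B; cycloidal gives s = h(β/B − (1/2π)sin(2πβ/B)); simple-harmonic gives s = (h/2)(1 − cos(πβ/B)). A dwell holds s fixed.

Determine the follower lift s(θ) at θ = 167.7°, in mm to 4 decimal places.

seg 1 [0°–96.4°] dwell: s stays 0.0000
seg 2 [96.4°–305.5°] cycloidal, h=21: θ=167.7° here. β=71.3, B=209.1. 21·(0.3410 − sin(2π·0.3410)/(2π)) = 4.3499 → s = 4.3499

4.3499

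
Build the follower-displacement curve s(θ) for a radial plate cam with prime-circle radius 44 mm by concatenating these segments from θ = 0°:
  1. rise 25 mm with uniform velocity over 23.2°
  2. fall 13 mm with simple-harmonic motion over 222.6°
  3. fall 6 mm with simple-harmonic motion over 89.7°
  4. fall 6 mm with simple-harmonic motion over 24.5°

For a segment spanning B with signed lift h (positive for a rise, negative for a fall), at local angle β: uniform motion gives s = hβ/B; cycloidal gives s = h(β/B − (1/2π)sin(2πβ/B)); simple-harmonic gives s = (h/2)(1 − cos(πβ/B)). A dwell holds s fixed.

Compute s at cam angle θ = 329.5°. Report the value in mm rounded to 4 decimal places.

seg 1 [0°–23.2°] uniform, h=25: full span → s += 25 → s = 25.0000
seg 2 [23.2°–245.8°] simple-harmonic, h=-13: full span → s += -13 → s = 12.0000
seg 3 [245.8°–335.5°] simple-harmonic, h=-6: θ=329.5° here. β=83.7, B=89.7. -6/2·(1 − cos(π·0.9331)) = -5.9340 → s = 6.0660

6.0660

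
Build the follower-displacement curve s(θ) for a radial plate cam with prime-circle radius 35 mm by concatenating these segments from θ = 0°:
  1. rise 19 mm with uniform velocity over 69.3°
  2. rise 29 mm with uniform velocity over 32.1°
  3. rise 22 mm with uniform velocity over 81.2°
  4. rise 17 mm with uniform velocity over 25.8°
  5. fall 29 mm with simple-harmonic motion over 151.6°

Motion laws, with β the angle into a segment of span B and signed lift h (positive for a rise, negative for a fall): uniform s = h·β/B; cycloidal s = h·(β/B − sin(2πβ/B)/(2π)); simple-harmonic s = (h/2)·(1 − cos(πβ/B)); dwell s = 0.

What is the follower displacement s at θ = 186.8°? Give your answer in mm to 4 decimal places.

seg 1 [0°–69.3°] uniform, h=19: full span → s += 19 → s = 19.0000
seg 2 [69.3°–101.4°] uniform, h=29: full span → s += 29 → s = 48.0000
seg 3 [101.4°–182.6°] uniform, h=22: full span → s += 22 → s = 70.0000
seg 4 [182.6°–208.4°] uniform, h=17: θ=186.8° here. β=4.2, B=25.8. 17·4.2/25.8 = 2.7674 → s = 72.7674

72.7674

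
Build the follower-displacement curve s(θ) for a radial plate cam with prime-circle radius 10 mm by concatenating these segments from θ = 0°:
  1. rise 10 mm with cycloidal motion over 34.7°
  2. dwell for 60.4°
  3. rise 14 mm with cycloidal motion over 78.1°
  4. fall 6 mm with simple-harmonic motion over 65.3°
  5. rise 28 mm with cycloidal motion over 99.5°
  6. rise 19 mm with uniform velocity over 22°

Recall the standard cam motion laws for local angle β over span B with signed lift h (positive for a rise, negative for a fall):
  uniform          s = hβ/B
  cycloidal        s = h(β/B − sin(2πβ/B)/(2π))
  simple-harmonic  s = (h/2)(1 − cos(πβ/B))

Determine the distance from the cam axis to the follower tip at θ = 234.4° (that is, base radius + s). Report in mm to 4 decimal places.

seg 1 [0°–34.7°] cycloidal, h=10: full span → s += 10 → s = 10.0000
seg 2 [34.7°–95.1°] dwell: s stays 10.0000
seg 3 [95.1°–173.2°] cycloidal, h=14: full span → s += 14 → s = 24.0000
seg 4 [173.2°–238.5°] simple-harmonic, h=-6: θ=234.4° here. β=61.2, B=65.3. -6/2·(1 − cos(π·0.9372)) = -5.9418 → s = 18.0582
radial distance = base radius + s = 10 + 18.0582 = 28.0582

28.0582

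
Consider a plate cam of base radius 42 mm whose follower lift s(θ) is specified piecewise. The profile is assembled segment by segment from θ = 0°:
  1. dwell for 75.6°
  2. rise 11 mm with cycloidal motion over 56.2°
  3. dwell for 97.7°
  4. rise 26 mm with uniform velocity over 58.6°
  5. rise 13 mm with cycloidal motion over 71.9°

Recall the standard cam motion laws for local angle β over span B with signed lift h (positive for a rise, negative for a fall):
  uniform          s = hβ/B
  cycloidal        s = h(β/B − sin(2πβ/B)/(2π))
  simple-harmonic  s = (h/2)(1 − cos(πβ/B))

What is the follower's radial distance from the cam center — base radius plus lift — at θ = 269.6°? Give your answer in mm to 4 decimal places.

seg 1 [0°–75.6°] dwell: s stays 0.0000
seg 2 [75.6°–131.8°] cycloidal, h=11: full span → s += 11 → s = 11.0000
seg 3 [131.8°–229.5°] dwell: s stays 11.0000
seg 4 [229.5°–288.1°] uniform, h=26: θ=269.6° here. β=40.1, B=58.6. 26·40.1/58.6 = 17.7918 → s = 28.7918
radial distance = base radius + s = 42 + 28.7918 = 70.7918

70.7918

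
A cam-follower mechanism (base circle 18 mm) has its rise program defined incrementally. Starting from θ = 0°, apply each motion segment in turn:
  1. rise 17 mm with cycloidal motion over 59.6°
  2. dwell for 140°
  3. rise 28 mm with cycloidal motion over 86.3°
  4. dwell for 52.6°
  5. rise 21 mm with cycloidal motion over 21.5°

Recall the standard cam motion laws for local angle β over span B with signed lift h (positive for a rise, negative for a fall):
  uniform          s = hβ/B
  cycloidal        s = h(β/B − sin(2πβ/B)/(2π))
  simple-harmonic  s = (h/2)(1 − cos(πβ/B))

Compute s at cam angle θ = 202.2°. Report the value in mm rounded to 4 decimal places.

seg 1 [0°–59.6°] cycloidal, h=17: full span → s += 17 → s = 17.0000
seg 2 [59.6°–199.6°] dwell: s stays 17.0000
seg 3 [199.6°–285.9°] cycloidal, h=28: θ=202.2° here. β=2.6, B=86.3. 28·(0.0301 − sin(2π·0.0301)/(2π)) = 0.0050 → s = 17.0050

17.0050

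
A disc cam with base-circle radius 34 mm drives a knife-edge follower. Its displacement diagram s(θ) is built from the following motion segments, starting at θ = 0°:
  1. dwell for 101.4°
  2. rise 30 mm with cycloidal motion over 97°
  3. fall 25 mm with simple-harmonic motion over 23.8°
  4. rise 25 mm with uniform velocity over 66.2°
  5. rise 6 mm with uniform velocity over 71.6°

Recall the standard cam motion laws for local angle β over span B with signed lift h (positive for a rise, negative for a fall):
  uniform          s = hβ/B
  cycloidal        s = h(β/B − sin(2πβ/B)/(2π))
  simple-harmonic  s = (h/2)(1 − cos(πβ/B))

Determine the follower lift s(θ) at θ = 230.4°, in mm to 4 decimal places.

seg 1 [0°–101.4°] dwell: s stays 0.0000
seg 2 [101.4°–198.4°] cycloidal, h=30: full span → s += 30 → s = 30.0000
seg 3 [198.4°–222.2°] simple-harmonic, h=-25: full span → s += -25 → s = 5.0000
seg 4 [222.2°–288.4°] uniform, h=25: θ=230.4° here. β=8.2, B=66.2. 25·8.2/66.2 = 3.0967 → s = 8.0967

8.0967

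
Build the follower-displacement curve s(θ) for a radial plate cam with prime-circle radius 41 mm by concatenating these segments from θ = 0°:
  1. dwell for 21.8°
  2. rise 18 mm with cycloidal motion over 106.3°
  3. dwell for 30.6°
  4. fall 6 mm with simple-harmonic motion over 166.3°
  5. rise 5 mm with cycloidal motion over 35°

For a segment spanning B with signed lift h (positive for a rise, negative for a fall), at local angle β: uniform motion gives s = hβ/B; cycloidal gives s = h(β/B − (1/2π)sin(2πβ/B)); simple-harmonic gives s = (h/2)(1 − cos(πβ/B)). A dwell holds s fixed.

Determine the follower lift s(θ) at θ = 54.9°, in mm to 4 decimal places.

seg 1 [0°–21.8°] dwell: s stays 0.0000
seg 2 [21.8°–128.1°] cycloidal, h=18: θ=54.9° here. β=33.1, B=106.3. 18·(0.3114 − sin(2π·0.3114)/(2π)) = 2.9505 → s = 2.9505

2.9505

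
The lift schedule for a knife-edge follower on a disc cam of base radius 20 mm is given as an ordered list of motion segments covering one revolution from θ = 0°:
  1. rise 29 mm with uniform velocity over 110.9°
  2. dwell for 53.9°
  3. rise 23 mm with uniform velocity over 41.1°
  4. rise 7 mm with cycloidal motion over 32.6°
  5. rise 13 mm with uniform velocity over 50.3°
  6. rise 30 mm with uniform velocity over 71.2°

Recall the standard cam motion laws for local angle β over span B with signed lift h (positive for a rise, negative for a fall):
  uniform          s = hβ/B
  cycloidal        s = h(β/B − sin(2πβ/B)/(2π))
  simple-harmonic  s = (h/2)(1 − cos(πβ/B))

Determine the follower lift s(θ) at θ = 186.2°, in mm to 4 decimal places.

seg 1 [0°–110.9°] uniform, h=29: full span → s += 29 → s = 29.0000
seg 2 [110.9°–164.8°] dwell: s stays 29.0000
seg 3 [164.8°–205.9°] uniform, h=23: θ=186.2° here. β=21.4, B=41.1. 23·21.4/41.1 = 11.9757 → s = 40.9757

40.9757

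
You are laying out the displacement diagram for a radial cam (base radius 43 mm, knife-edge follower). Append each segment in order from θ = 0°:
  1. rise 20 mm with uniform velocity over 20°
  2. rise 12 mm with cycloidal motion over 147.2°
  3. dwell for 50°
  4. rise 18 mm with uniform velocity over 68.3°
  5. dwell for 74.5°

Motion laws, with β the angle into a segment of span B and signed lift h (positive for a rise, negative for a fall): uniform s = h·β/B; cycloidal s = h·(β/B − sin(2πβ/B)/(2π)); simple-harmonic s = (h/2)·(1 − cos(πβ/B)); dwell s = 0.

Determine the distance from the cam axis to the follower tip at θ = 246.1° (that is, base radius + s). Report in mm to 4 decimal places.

seg 1 [0°–20°] uniform, h=20: full span → s += 20 → s = 20.0000
seg 2 [20°–167.2°] cycloidal, h=12: full span → s += 12 → s = 32.0000
seg 3 [167.2°–217.2°] dwell: s stays 32.0000
seg 4 [217.2°–285.5°] uniform, h=18: θ=246.1° here. β=28.9, B=68.3. 18·28.9/68.3 = 7.6164 → s = 39.6164
radial distance = base radius + s = 43 + 39.6164 = 82.6164

82.6164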